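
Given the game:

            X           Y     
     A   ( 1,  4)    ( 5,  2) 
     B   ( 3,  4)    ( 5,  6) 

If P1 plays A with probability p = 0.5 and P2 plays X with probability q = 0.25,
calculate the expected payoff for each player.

E[P1] = 4.25, E[P2] = 4.0

Work:
E[P1] = p·q·π₁(A,X) + p·(1-q)·π₁(A,Y) + (1-p)·q·π₁(B,X) + (1-p)·(1-q)·π₁(B,Y)
= 0.5·0.25·1 + 0.5·0.75·5 + 0.5·0.25·3 + 0.5·0.75·5
= 4.25

E[P2] = 4.0 (similar calculation)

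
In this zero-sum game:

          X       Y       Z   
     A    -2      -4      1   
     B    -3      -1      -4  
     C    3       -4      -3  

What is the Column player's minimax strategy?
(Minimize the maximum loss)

Column should play Y, value = -1

Work:
Column player minimizes Row's maximum payoff:
Column X: max payoff to Row = 3
Column Y: max payoff to Row = -1
Column Z: max payoff to Row = 1
Minimum is -1, achieved by column Y.
Minimax strategy: Y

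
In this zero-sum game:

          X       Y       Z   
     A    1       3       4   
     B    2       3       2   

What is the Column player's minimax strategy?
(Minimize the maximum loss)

Column should play X, value = 2

Work:
Column player minimizes Row's maximum payoff:
Column X: max payoff to Row = 2
Column Y: max payoff to Row = 3
Column Z: max payoff to Row = 4
Minimum is 2, achieved by column X.
Minimax strategy: X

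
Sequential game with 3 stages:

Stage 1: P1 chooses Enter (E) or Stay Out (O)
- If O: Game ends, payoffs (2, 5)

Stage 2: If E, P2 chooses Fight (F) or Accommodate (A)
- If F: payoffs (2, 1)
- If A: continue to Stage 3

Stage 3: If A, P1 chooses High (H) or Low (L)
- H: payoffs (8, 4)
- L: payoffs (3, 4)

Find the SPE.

SPE: (E, A, H); Outcome (8, 4)

Work:
Stage 3: P1 chooses H (8 vs 3)
Stage 2: P2: F->1, A->4 (anticipating H). Choose A
Stage 1: P1: O->2, E->8 (anticipating A, H). Choose E
SPE path: E -> A -> H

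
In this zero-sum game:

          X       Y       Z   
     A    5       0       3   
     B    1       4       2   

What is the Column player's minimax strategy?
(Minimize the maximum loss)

Column should play Z, value = 3

Work:
Column player minimizes Row's maximum payoff:
Column X: max payoff to Row = 5
Column Y: max payoff to Row = 4
Column Z: max payoff to Row = 3
Minimum is 3, achieved by column Z.
Minimax strategy: Z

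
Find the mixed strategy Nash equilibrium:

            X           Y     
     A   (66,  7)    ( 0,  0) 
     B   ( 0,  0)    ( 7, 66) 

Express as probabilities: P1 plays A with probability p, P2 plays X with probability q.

p = 0.9041, q = 0.0959

Work:
Find probabilities that make opponent indifferent:
P2 chooses q to make P1 indifferent between A and B
P1 chooses p to make P2 indifferent between X and Y
Mixed NE: P1 plays (A: 0.9041, B: 0.0959), P2 plays (X: 0.0959, Y: 0.9041)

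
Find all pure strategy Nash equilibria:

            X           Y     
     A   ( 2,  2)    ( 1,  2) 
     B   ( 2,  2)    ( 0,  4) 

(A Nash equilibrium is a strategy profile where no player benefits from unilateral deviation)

Nash equilibrium: (A, X), (A, Y)

Work:
Best responses:
  P1 vs X: payoffs [2, 2] → best response A/B (payoff 2)
  P1 vs Y: payoffs [1, 0] → best response A (payoff 1)
  P2 vs A: payoffs [2, 2] → best response X/Y (payoff 2)
  P2 vs B: payoffs [2, 4] → best response Y (payoff 4)
Mutual best responses: (A,X), (A,Y) → Nash equilibria.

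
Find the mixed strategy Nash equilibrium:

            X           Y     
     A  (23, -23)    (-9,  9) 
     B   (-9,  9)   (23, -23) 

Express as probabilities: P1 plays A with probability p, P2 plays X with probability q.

p = 0.5, q = 0.5

Work:
Find probabilities that make opponent indifferent:
P2 chooses q to make P1 indifferent between A and B
P1 chooses p to make P2 indifferent between X and Y
Mixed NE: P1 plays (A: 0.5, B: 0.5), P2 plays (X: 0.5, Y: 0.5)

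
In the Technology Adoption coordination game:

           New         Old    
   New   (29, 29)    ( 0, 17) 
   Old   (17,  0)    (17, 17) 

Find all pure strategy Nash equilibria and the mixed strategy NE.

Pure NE: (New, New) and (Old, Old); Mixed NE: p = 0.5862, q = 0.5862

Work:
Check pure NE:
(New, New): (29, 29) - no unilateral deviation beneficial
(Old, Old): (17, 17) - no unilateral deviation beneficial
Mixed NE: P1 plays New with p = 0.5862, P2 plays New with q = 0.5862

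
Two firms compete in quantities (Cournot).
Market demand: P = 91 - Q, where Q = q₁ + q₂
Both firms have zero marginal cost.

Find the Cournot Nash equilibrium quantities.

q₁* = q₂* = 30.33; P* = 30.33

Work:
Profit: π_i = P·q_i = (a - q_i - q_j)·q_i
FOC: ∂π_i/∂q_i = a - 2q_i - q_j = 0
Reaction function: q_i = (91 - q_j)/2
Symmetry: q* = 91/3 = 30.33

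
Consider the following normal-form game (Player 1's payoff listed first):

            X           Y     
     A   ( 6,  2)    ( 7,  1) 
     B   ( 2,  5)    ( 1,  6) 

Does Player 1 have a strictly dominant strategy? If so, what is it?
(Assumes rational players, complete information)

Yes, Player 1's strictly dominant strategy is A

Work:
A strategy strictly dominates another if it gives a strictly higher payoff against every opponent action. Compare each pair of P1's strategies column-by-column:
  A vs B: [6 vs 2, 7 vs 1] → A strictly dominates B
  B vs A: [2 vs 6, 1 vs 7] → B does not strictly dominate A (column X: 2 ≤ 6)
A strictly dominates every other strategy → strictly dominant.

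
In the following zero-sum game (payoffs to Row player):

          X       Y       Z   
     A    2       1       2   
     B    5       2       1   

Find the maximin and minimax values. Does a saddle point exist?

Maximin = 1, Minimax = 2, Saddle: False

Work:
Row minimums: [1, 1] → maximin = 1
Column maximums: [5, 2, 2] → minimax = 2
No saddle point (maximin ≠ minimax). Mixed strategy needed.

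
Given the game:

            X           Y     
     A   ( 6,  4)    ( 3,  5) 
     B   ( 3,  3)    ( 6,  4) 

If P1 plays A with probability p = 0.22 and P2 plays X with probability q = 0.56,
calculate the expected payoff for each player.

E[P1] = 4.3992, E[P2] = 3.66

Work:
E[P1] = p·q·π₁(A,X) + p·(1-q)·π₁(A,Y) + (1-p)·q·π₁(B,X) + (1-p)·(1-q)·π₁(B,Y)
= 0.22·0.56·6 + 0.22·0.44·3 + 0.78·0.56·3 + 0.78·0.44·6
= 4.3992

E[P2] = 3.66 (similar calculation)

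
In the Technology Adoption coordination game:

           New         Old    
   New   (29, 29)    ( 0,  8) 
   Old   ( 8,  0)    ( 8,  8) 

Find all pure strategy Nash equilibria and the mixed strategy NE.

Pure NE: (New, New) and (Old, Old); Mixed NE: p = 0.2759, q = 0.2759

Work:
Check pure NE:
(New, New): (29, 29) - no unilateral deviation beneficial
(Old, Old): (8, 8) - no unilateral deviation beneficial
Mixed NE: P1 plays New with p = 0.2759, P2 plays New with q = 0.2759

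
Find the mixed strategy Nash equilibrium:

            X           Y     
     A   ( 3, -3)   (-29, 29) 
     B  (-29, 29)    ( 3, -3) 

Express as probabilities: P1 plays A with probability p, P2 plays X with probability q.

p = 0.5, q = 0.5

Work:
Find probabilities that make opponent indifferent:
P2 chooses q to make P1 indifferent between A and B
P1 chooses p to make P2 indifferent between X and Y
Mixed NE: P1 plays (A: 0.5, B: 0.5), P2 plays (X: 0.5, Y: 0.5)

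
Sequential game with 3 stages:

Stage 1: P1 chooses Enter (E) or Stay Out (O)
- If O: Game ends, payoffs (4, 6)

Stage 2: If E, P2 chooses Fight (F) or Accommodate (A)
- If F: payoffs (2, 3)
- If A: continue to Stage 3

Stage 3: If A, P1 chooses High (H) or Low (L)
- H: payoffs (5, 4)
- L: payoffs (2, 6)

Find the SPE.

SPE: (E, A, H); Outcome (5, 4)

Work:
Stage 3: P1 chooses H (5 vs 2)
Stage 2: P2: F->3, A->4 (anticipating H). Choose A
Stage 1: P1: O->4, E->5 (anticipating A, H). Choose E
SPE path: E -> A -> H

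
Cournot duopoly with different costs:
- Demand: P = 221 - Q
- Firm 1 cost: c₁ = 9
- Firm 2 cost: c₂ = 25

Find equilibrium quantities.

q₁* = 76.0, q₂* = 60.0

Work:
Reaction: q₁ = (221 - 9 - q₂)/2
Reaction: q₂ = (221 - 25 - q₁)/2
Solve simultaneously:
q₁* = (221 - 2×9 + 25)/3 = 76.0
q₂* = (221 - 2×25 + 9)/3 = 60.0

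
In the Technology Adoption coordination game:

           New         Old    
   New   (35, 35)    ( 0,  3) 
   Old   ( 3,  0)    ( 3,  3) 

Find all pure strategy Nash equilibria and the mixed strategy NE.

Pure NE: (New, New) and (Old, Old); Mixed NE: p = 0.0857, q = 0.0857

Work:
Check pure NE:
(New, New): (35, 35) - no unilateral deviation beneficial
(Old, Old): (3, 3) - no unilateral deviation beneficial
Mixed NE: P1 plays New with p = 0.0857, P2 plays New with q = 0.0857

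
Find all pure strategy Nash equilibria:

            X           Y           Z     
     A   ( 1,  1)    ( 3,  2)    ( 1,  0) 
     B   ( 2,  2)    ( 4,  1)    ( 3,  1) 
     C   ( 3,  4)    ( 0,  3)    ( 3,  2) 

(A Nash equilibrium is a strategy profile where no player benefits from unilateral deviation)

Nash equilibrium: (C, X)

Work:
Best responses:
  P1 vs X: payoffs [1, 2, 3] → best response C (payoff 3)
  P1 vs Y: payoffs [3, 4, 0] → best response B (payoff 4)
  P1 vs Z: payoffs [1, 3, 3] → best response B/C (payoff 3)
  P2 vs A: payoffs [1, 2, 0] → best response Y (payoff 2)
  P2 vs B: payoffs [2, 1, 1] → best response X (payoff 2)
  P2 vs C: payoffs [4, 3, 2] → best response X (payoff 4)
Mutual best responses: (C,X) → Nash equilibria.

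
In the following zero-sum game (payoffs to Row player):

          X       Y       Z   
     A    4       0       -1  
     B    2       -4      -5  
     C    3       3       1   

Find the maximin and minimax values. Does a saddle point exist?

Maximin = 1, Minimax = 1, Saddle: True

Work:
Row minimums: [-1, -5, 1] → maximin = 1
Column maximums: [4, 3, 1] → minimax = 1
Saddle point exists! Game value = 1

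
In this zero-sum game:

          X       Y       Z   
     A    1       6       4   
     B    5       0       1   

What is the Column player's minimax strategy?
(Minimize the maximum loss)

Column should play Z, value = 4

Work:
Column player minimizes Row's maximum payoff:
Column X: max payoff to Row = 5
Column Y: max payoff to Row = 6
Column Z: max payoff to Row = 4
Minimum is 4, achieved by column Z.
Minimax strategy: Z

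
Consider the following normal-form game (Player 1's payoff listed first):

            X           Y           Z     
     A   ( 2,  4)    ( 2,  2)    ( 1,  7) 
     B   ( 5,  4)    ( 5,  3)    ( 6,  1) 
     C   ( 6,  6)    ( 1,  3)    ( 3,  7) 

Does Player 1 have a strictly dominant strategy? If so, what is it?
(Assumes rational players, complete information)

No strictly dominant strategy exists for Player 1

Work:
A strategy strictly dominates another if it gives a strictly higher payoff against every opponent action. Compare each pair of P1's strategies column-by-column:
  A vs B: [2 vs 5, 2 vs 5, 1 vs 6] → A does not strictly dominate B (column X: 2 ≤ 5)
  A vs C: [2 vs 6, 2 vs 1, 1 vs 3] → A does not strictly dominate C (column X: 2 ≤ 6)
  B vs A: [5 vs 2, 5 vs 2, 6 vs 1] → B strictly dominates A
  B vs C: [5 vs 6, 5 vs 1, 6 vs 3] → B does not strictly dominate C (column X: 5 ≤ 6)
  C vs A: [6 vs 2, 1 vs 2, 3 vs 1] → C does not strictly dominate A (column Y: 1 ≤ 2)
  C vs B: [6 vs 5, 1 vs 5, 3 vs 6] → C does not strictly dominate B (column Y: 1 ≤ 5)
No single strategy strictly dominates all others → no strictly dominant strategy.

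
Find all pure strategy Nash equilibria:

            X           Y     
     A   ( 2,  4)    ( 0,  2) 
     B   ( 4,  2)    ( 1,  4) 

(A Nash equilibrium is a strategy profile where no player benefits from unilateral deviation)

Nash equilibrium: (B, Y)

Work:
Best responses:
  P1 vs X: payoffs [2, 4] → best response B (payoff 4)
  P1 vs Y: payoffs [0, 1] → best response B (payoff 1)
  P2 vs A: payoffs [4, 2] → best response X (payoff 4)
  P2 vs B: payoffs [2, 4] → best response Y (payoff 4)
Mutual best responses: (B,Y) → Nash equilibria.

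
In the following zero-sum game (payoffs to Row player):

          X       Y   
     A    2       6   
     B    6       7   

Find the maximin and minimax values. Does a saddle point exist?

Maximin = 6, Minimax = 6, Saddle: True

Work:
Row minimums: [2, 6] → maximin = 6
Column maximums: [6, 7] → minimax = 6
Saddle point exists! Game value = 6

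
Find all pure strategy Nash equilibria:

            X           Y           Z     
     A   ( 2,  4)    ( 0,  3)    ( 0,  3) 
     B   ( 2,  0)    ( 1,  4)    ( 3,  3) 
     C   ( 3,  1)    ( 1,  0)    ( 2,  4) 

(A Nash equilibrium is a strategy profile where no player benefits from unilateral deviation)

Nash equilibrium: (B, Y)

Work:
Best responses:
  P1 vs X: payoffs [2, 2, 3] → best response C (payoff 3)
  P1 vs Y: payoffs [0, 1, 1] → best response B/C (payoff 1)
  P1 vs Z: payoffs [0, 3, 2] → best response B (payoff 3)
  P2 vs A: payoffs [4, 3, 3] → best response X (payoff 4)
  P2 vs B: payoffs [0, 4, 3] → best response Y (payoff 4)
  P2 vs C: payoffs [1, 0, 4] → best response Z (payoff 4)
Mutual best responses: (B,Y) → Nash equilibria.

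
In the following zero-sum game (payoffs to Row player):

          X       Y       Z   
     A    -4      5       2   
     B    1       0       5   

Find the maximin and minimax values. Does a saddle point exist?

Maximin = 0, Minimax = 1, Saddle: False

Work:
Row minimums: [-4, 0] → maximin = 0
Column maximums: [1, 5, 5] → minimax = 1
No saddle point (maximin ≠ minimax). Mixed strategy needed.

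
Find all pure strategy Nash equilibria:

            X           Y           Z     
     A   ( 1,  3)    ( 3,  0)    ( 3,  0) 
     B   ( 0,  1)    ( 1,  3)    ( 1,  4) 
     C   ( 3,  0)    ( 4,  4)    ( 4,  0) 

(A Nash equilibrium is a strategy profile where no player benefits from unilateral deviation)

Nash equilibrium: (C, Y)

Work:
Best responses:
  P1 vs X: payoffs [1, 0, 3] → best response C (payoff 3)
  P1 vs Y: payoffs [3, 1, 4] → best response C (payoff 4)
  P1 vs Z: payoffs [3, 1, 4] → best response C (payoff 4)
  P2 vs A: payoffs [3, 0, 0] → best response X (payoff 3)
  P2 vs B: payoffs [1, 3, 4] → best response Z (payoff 4)
  P2 vs C: payoffs [0, 4, 0] → best response Y (payoff 4)
Mutual best responses: (C,Y) → Nash equilibria.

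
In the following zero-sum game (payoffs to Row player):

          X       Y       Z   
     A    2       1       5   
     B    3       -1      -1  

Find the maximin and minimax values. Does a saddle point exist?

Maximin = 1, Minimax = 1, Saddle: True

Work:
Row minimums: [1, -1] → maximin = 1
Column maximums: [3, 1, 5] → minimax = 1
Saddle point exists! Game value = 1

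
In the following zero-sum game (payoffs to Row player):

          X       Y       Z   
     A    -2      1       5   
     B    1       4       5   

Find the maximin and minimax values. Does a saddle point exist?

Maximin = 1, Minimax = 1, Saddle: True

Work:
Row minimums: [-2, 1] → maximin = 1
Column maximums: [1, 4, 5] → minimax = 1
Saddle point exists! Game value = 1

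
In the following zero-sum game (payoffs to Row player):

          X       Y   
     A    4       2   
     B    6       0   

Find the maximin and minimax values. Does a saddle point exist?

Maximin = 2, Minimax = 2, Saddle: True

Work:
Row minimums: [2, 0] → maximin = 2
Column maximums: [6, 2] → minimax = 2
Saddle point exists! Game value = 2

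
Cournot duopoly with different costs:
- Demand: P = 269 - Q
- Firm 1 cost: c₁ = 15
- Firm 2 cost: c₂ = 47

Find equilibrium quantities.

q₁* = 95.33, q₂* = 63.33

Work:
Reaction: q₁ = (269 - 15 - q₂)/2
Reaction: q₂ = (269 - 47 - q₁)/2
Solve simultaneously:
q₁* = (269 - 2×15 + 47)/3 = 95.33
q₂* = (269 - 2×47 + 15)/3 = 63.33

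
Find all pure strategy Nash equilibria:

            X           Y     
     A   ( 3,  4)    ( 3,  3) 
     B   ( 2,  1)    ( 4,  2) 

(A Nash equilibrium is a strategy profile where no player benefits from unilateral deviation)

Nash equilibrium: (A, X), (B, Y)

Work:
Best responses:
  P1 vs X: payoffs [3, 2] → best response A (payoff 3)
  P1 vs Y: payoffs [3, 4] → best response B (payoff 4)
  P2 vs A: payoffs [4, 3] → best response X (payoff 4)
  P2 vs B: payoffs [1, 2] → best response Y (payoff 2)
Mutual best responses: (A,X), (B,Y) → Nash equilibria.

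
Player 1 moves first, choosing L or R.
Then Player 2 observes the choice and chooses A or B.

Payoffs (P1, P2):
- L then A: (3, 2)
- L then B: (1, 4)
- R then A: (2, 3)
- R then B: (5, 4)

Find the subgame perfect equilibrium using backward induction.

P1 plays R, P2 plays B after L and B after R; Payoff (5, 4)

Work:
Backward induction:
After L: P2 chooses B → P1 gets 1
After R: P2 chooses B → P1 gets 5
P1 chooses R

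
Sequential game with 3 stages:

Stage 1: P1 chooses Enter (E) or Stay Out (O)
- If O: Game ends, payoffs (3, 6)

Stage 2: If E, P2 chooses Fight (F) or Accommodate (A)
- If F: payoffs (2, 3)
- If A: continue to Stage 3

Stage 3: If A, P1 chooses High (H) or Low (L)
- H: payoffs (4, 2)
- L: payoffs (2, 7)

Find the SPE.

SPE: (O, F, H); Outcome (3, 6)

Work:
Stage 3: P1 chooses H (4 vs 2)
Stage 2: P2: F->3, A->2 (anticipating H). Choose F
Stage 1: P1: O->3, E->2 (anticipating F, H). Choose O
SPE path: O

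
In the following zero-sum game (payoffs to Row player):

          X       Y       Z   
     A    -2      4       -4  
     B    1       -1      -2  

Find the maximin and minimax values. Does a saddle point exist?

Maximin = -2, Minimax = -2, Saddle: True

Work:
Row minimums: [-4, -2] → maximin = -2
Column maximums: [1, 4, -2] → minimax = -2
Saddle point exists! Game value = -2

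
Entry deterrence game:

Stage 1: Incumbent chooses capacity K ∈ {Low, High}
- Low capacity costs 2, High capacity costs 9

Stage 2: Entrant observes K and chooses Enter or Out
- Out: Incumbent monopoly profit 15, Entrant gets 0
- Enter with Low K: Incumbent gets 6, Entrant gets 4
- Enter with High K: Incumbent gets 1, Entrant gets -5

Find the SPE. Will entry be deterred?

SPE: (High, Enter|Low, Out|High); Entry deterred. Incumbent net profit = 6

Work:
After Low K: Entrant enters (4 > 0)
After High K: Entrant stays out (-5 < 0)
Incumbent: Low → 6−2=4, High → 15−9=6
Incumbent chooses High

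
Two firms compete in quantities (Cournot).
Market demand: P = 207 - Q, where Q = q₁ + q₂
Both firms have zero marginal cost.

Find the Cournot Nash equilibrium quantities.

q₁* = q₂* = 69.0; P* = 69.0

Work:
Profit: π_i = P·q_i = (a - q_i - q_j)·q_i
FOC: ∂π_i/∂q_i = a - 2q_i - q_j = 0
Reaction function: q_i = (207 - q_j)/2
Symmetry: q* = 207/3 = 69.0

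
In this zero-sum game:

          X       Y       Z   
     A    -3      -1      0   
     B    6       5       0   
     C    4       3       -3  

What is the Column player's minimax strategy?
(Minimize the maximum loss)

Column should play Z, value = 0

Work:
Column player minimizes Row's maximum payoff:
Column X: max payoff to Row = 6
Column Y: max payoff to Row = 5
Column Z: max payoff to Row = 0
Minimum is 0, achieved by column Z.
Minimax strategy: Z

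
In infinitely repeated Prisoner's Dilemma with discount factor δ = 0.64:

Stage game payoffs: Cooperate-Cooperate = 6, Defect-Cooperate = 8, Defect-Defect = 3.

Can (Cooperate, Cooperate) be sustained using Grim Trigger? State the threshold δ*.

δ* = 0.4; since δ = 0.64 ≥ 0.4, cooperation can be sustained

Work:
For Grim Trigger:
Cooperate forever: 6/(1-δ)
Defect then punished: 8 + 3·δ/(1-δ)
Need: 6/(1-δ) ≥ 8 + 3·δ/(1-δ)
Solving: δ ≥ (T-R)/(T-P) = (8-6)/(8-3) = 0.4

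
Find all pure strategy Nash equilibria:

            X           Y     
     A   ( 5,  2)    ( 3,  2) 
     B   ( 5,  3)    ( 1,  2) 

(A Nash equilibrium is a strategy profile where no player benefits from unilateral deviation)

Nash equilibrium: (A, X), (A, Y), (B, X)

Work:
Best responses:
  P1 vs X: payoffs [5, 5] → best response A/B (payoff 5)
  P1 vs Y: payoffs [3, 1] → best response A (payoff 3)
  P2 vs A: payoffs [2, 2] → best response X/Y (payoff 2)
  P2 vs B: payoffs [3, 2] → best response X (payoff 3)
Mutual best responses: (A,X), (A,Y), (B,X) → Nash equilibria.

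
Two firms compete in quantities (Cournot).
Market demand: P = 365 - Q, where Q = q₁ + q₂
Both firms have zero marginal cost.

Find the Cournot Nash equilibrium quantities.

q₁* = q₂* = 121.67; P* = 121.67

Work:
Profit: π_i = P·q_i = (a - q_i - q_j)·q_i
FOC: ∂π_i/∂q_i = a - 2q_i - q_j = 0
Reaction function: q_i = (365 - q_j)/2
Symmetry: q* = 365/3 = 121.67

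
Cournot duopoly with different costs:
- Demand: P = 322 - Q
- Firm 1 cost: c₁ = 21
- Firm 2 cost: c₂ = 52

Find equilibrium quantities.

q₁* = 110.67, q₂* = 79.67

Work:
Reaction: q₁ = (322 - 21 - q₂)/2
Reaction: q₂ = (322 - 52 - q₁)/2
Solve simultaneously:
q₁* = (322 - 2×21 + 52)/3 = 110.67
q₂* = (322 - 2×52 + 21)/3 = 79.67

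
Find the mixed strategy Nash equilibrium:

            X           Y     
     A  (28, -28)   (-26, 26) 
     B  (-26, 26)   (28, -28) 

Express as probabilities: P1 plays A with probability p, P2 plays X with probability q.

p = 0.5, q = 0.5

Work:
Find probabilities that make opponent indifferent:
P2 chooses q to make P1 indifferent between A and B
P1 chooses p to make P2 indifferent between X and Y
Mixed NE: P1 plays (A: 0.5, B: 0.5), P2 plays (X: 0.5, Y: 0.5)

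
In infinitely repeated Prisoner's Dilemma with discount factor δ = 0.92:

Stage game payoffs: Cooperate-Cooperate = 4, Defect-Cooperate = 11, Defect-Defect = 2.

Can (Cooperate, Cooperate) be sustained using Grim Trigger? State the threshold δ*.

δ* = 0.7778; since δ = 0.92 ≥ 0.7778, cooperation can be sustained

Work:
For Grim Trigger:
Cooperate forever: 4/(1-δ)
Defect then punished: 11 + 2·δ/(1-δ)
Need: 4/(1-δ) ≥ 11 + 2·δ/(1-δ)
Solving: δ ≥ (T-R)/(T-P) = (11-4)/(11-2) = 0.7778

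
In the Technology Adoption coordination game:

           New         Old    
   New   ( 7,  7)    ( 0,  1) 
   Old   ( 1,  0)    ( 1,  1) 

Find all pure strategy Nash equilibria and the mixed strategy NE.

Pure NE: (New, New) and (Old, Old); Mixed NE: p = 0.1429, q = 0.1429

Work:
Check pure NE:
(New, New): (7, 7) - no unilateral deviation beneficial
(Old, Old): (1, 1) - no unilateral deviation beneficial
Mixed NE: P1 plays New with p = 0.1429, P2 plays New with q = 0.1429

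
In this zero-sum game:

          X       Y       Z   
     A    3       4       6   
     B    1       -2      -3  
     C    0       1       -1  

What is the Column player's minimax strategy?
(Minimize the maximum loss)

Column should play X, value = 3

Work:
Column player minimizes Row's maximum payoff:
Column X: max payoff to Row = 3
Column Y: max payoff to Row = 4
Column Z: max payoff to Row = 6
Minimum is 3, achieved by column X.
Minimax strategy: X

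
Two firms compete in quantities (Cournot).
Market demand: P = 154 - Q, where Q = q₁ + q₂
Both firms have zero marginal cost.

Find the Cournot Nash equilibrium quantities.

q₁* = q₂* = 51.33; P* = 51.33

Work:
Profit: π_i = P·q_i = (a - q_i - q_j)·q_i
FOC: ∂π_i/∂q_i = a - 2q_i - q_j = 0
Reaction function: q_i = (154 - q_j)/2
Symmetry: q* = 154/3 = 51.33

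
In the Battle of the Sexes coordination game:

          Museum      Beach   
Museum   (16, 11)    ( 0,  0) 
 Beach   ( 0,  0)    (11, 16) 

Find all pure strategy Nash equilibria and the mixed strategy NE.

Pure NE: (Museum, Museum) and (Beach, Beach); Mixed NE: p = 0.5926, q = 0.4074

Work:
Check pure NE:
(Museum, Museum): (16, 11) - no unilateral deviation beneficial
(Beach, Beach): (11, 16) - no unilateral deviation beneficial
Mixed NE: P1 plays Museum with p = 0.5926, P2 plays Museum with q = 0.4074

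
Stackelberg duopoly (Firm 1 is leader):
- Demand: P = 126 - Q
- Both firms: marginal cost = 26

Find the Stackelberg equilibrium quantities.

q₁* (leader) = 50.0, q₂* (follower) = 25.0

Work:
Follower's reaction: q₂ = (a - c - q₁)/2
Leader substitutes: π₁ = q₁·(a - q₁ - (a-c-q₁)/2 - c)
FOC: q₁* = (126 - 26)/2 = 50.00
Then: q₂* = (126 - 26 - 50.0)/2 = 25.00
Leader has first-mover advantage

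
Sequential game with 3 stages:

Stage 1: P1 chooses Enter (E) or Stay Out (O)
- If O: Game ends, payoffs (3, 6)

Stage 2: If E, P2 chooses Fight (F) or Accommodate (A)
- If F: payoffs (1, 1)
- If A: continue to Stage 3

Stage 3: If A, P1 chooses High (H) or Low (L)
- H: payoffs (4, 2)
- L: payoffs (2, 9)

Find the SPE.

SPE: (E, A, H); Outcome (4, 2)

Work:
Stage 3: P1 chooses H (4 vs 2)
Stage 2: P2: F->1, A->2 (anticipating H). Choose A
Stage 1: P1: O->3, E->4 (anticipating A, H). Choose E
SPE path: E -> A -> H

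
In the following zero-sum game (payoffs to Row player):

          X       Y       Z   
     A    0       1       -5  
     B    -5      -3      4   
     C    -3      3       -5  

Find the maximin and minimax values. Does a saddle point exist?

Maximin = -5, Minimax = 0, Saddle: False

Work:
Row minimums: [-5, -5, -5] → maximin = -5
Column maximums: [0, 3, 4] → minimax = 0
No saddle point (maximin ≠ minimax). Mixed strategy needed.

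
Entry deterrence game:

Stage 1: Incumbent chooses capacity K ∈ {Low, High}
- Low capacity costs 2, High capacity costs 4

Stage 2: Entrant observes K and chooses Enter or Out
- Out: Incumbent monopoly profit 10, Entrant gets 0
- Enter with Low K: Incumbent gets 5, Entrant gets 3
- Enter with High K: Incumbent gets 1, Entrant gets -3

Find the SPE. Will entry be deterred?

SPE: (High, Enter|Low, Out|High); Entry deterred. Incumbent net profit = 6

Work:
After Low K: Entrant enters (3 > 0)
After High K: Entrant stays out (-3 < 0)
Incumbent: Low → 5−2=3, High → 10−4=6
Incumbent chooses High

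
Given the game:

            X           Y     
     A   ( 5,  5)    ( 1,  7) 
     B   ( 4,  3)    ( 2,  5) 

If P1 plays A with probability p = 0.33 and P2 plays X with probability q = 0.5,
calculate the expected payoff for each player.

E[P1] = 3.0, E[P2] = 4.66

Work:
E[P1] = p·q·π₁(A,X) + p·(1-q)·π₁(A,Y) + (1-p)·q·π₁(B,X) + (1-p)·(1-q)·π₁(B,Y)
= 0.33·0.5·5 + 0.33·0.5·1 + 0.67·0.5·4 + 0.67·0.5·2
= 3.0

E[P2] = 4.66 (similar calculation)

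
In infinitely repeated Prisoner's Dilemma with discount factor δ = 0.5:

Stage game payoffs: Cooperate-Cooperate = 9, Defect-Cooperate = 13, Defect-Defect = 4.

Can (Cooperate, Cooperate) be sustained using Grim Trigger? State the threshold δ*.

δ* = 0.4444; since δ = 0.5 ≥ 0.4444, cooperation can be sustained

Work:
For Grim Trigger:
Cooperate forever: 9/(1-δ)
Defect then punished: 13 + 4·δ/(1-δ)
Need: 9/(1-δ) ≥ 13 + 4·δ/(1-δ)
Solving: δ ≥ (T-R)/(T-P) = (13-9)/(13-4) = 0.4444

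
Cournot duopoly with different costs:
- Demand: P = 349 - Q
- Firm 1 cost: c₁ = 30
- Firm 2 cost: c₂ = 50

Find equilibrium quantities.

q₁* = 113.0, q₂* = 93.0

Work:
Reaction: q₁ = (349 - 30 - q₂)/2
Reaction: q₂ = (349 - 50 - q₁)/2
Solve simultaneously:
q₁* = (349 - 2×30 + 50)/3 = 113.0
q₂* = (349 - 2×50 + 30)/3 = 93.0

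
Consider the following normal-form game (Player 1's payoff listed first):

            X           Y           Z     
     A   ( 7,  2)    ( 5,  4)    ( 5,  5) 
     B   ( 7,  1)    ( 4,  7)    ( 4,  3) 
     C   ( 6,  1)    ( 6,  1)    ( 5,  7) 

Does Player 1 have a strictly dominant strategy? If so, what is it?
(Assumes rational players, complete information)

No strictly dominant strategy exists for Player 1

Work:
A strategy strictly dominates another if it gives a strictly higher payoff against every opponent action. Compare each pair of P1's strategies column-by-column:
  A vs B: [7 vs 7, 5 vs 4, 5 vs 4] → A does not strictly dominate B (column X: 7 ≤ 7)
  A vs C: [7 vs 6, 5 vs 6, 5 vs 5] → A does not strictly dominate C (column Y: 5 ≤ 6)
  B vs A: [7 vs 7, 4 vs 5, 4 vs 5] → B does not strictly dominate A (column X: 7 ≤ 7)
  B vs C: [7 vs 6, 4 vs 6, 4 vs 5] → B does not strictly dominate C (column Y: 4 ≤ 6)
  C vs A: [6 vs 7, 6 vs 5, 5 vs 5] → C does not strictly dominate A (column X: 6 ≤ 7)
  C vs B: [6 vs 7, 6 vs 4, 5 vs 4] → C does not strictly dominate B (column X: 6 ≤ 7)
No single strategy strictly dominates all others → no strictly dominant strategy.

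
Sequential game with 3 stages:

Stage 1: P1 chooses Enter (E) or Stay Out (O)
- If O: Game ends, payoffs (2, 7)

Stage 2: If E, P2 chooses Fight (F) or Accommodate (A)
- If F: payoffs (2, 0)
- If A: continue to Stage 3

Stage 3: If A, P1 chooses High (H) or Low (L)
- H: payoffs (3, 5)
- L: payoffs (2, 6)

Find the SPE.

SPE: (E, A, H); Outcome (3, 5)

Work:
Stage 3: P1 chooses H (3 vs 2)
Stage 2: P2: F->0, A->5 (anticipating H). Choose A
Stage 1: P1: O->2, E->3 (anticipating A, H). Choose E
SPE path: E -> A -> H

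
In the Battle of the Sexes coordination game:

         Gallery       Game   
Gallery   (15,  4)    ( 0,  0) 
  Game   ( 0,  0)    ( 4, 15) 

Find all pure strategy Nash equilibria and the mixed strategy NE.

Pure NE: (Gallery, Gallery) and (Game, Game); Mixed NE: p = 0.7895, q = 0.2105

Work:
Check pure NE:
(Gallery, Gallery): (15, 4) - no unilateral deviation beneficial
(Game, Game): (4, 15) - no unilateral deviation beneficial
Mixed NE: P1 plays Gallery with p = 0.7895, P2 plays Gallery with q = 0.2105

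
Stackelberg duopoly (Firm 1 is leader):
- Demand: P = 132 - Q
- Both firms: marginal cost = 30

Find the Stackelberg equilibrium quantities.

q₁* (leader) = 51.0, q₂* (follower) = 25.5

Work:
Follower's reaction: q₂ = (a - c - q₁)/2
Leader substitutes: π₁ = q₁·(a - q₁ - (a-c-q₁)/2 - c)
FOC: q₁* = (132 - 30)/2 = 51.00
Then: q₂* = (132 - 30 - 51.0)/2 = 25.50
Leader has first-mover advantage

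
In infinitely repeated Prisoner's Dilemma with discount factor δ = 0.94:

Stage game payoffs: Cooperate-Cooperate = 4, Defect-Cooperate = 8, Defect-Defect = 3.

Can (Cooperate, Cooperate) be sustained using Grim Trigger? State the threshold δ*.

δ* = 0.8; since δ = 0.94 ≥ 0.8, cooperation can be sustained

Work:
For Grim Trigger:
Cooperate forever: 4/(1-δ)
Defect then punished: 8 + 3·δ/(1-δ)
Need: 4/(1-δ) ≥ 8 + 3·δ/(1-δ)
Solving: δ ≥ (T-R)/(T-P) = (8-4)/(8-3) = 0.8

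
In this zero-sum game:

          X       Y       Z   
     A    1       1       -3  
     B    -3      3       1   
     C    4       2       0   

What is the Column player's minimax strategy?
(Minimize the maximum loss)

Column should play Z, value = 1

Work:
Column player minimizes Row's maximum payoff:
Column X: max payoff to Row = 4
Column Y: max payoff to Row = 3
Column Z: max payoff to Row = 1
Minimum is 1, achieved by column Z.
Minimax strategy: Z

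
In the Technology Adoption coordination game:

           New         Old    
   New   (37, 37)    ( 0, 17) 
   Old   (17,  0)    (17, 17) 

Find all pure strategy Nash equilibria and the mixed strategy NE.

Pure NE: (New, New) and (Old, Old); Mixed NE: p = 0.4595, q = 0.4595

Work:
Check pure NE:
(New, New): (37, 37) - no unilateral deviation beneficial
(Old, Old): (17, 17) - no unilateral deviation beneficial
Mixed NE: P1 plays New with p = 0.4595, P2 plays New with q = 0.4595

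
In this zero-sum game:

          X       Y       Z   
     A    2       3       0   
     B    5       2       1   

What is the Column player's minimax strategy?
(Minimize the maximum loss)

Column should play Z, value = 1

Work:
Column player minimizes Row's maximum payoff:
Column X: max payoff to Row = 5
Column Y: max payoff to Row = 3
Column Z: max payoff to Row = 1
Minimum is 1, achieved by column Z.
Minimax strategy: Z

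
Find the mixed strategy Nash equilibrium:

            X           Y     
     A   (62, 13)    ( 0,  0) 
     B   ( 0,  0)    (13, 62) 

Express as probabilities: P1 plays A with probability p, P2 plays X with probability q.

p = 0.8267, q = 0.1733

Work:
Find probabilities that make opponent indifferent:
P2 chooses q to make P1 indifferent between A and B
P1 chooses p to make P2 indifferent between X and Y
Mixed NE: P1 plays (A: 0.8267, B: 0.1733), P2 plays (X: 0.1733, Y: 0.8267)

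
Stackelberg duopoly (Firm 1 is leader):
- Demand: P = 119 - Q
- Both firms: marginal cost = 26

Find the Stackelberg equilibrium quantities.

q₁* (leader) = 46.5, q₂* (follower) = 23.25

Work:
Follower's reaction: q₂ = (a - c - q₁)/2
Leader substitutes: π₁ = q₁·(a - q₁ - (a-c-q₁)/2 - c)
FOC: q₁* = (119 - 26)/2 = 46.50
Then: q₂* = (119 - 26 - 46.5)/2 = 23.25
Leader has first-mover advantage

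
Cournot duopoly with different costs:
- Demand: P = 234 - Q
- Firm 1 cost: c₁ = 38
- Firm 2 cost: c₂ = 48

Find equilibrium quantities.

q₁* = 68.67, q₂* = 58.67

Work:
Reaction: q₁ = (234 - 38 - q₂)/2
Reaction: q₂ = (234 - 48 - q₁)/2
Solve simultaneously:
q₁* = (234 - 2×38 + 48)/3 = 68.67
q₂* = (234 - 2×48 + 38)/3 = 58.67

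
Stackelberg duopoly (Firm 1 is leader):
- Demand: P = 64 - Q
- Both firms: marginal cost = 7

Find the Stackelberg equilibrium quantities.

q₁* (leader) = 28.5, q₂* (follower) = 14.25

Work:
Follower's reaction: q₂ = (a - c - q₁)/2
Leader substitutes: π₁ = q₁·(a - q₁ - (a-c-q₁)/2 - c)
FOC: q₁* = (64 - 7)/2 = 28.50
Then: q₂* = (64 - 7 - 28.5)/2 = 14.25
Leader has first-mover advantage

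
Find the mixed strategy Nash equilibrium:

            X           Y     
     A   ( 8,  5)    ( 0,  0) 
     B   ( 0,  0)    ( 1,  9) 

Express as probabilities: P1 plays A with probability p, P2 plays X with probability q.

p = 0.6429, q = 0.1111

Work:
Find probabilities that make opponent indifferent:
P2 chooses q to make P1 indifferent between A and B
P1 chooses p to make P2 indifferent between X and Y
Mixed NE: P1 plays (A: 0.6429, B: 0.3571), P2 plays (X: 0.1111, Y: 0.8889)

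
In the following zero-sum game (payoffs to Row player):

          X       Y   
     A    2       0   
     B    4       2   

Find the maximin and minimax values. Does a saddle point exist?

Maximin = 2, Minimax = 2, Saddle: True

Work:
Row minimums: [0, 2] → maximin = 2
Column maximums: [4, 2] → minimax = 2
Saddle point exists! Game value = 2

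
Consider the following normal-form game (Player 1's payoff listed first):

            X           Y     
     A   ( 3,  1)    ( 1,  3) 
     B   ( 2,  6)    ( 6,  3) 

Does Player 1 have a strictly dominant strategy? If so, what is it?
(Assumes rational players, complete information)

No strictly dominant strategy exists for Player 1

Work:
A strategy strictly dominates another if it gives a strictly higher payoff against every opponent action. Compare each pair of P1's strategies column-by-column:
  A vs B: [3 vs 2, 1 vs 6] → A does not strictly dominate B (column Y: 1 ≤ 6)
  B vs A: [2 vs 3, 6 vs 1] → B does not strictly dominate A (column X: 2 ≤ 3)
No single strategy strictly dominates all others → no strictly dominant strategy.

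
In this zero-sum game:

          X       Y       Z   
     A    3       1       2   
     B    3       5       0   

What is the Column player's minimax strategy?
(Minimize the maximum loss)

Column should play Z, value = 2

Work:
Column player minimizes Row's maximum payoff:
Column X: max payoff to Row = 3
Column Y: max payoff to Row = 5
Column Z: max payoff to Row = 2
Minimum is 2, achieved by column Z.
Minimax strategy: Z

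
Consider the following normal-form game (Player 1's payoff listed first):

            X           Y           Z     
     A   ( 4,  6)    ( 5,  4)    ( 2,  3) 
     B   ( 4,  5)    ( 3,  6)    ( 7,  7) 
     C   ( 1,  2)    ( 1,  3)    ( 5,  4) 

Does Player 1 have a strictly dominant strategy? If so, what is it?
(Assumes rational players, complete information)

No strictly dominant strategy exists for Player 1

Work:
A strategy strictly dominates another if it gives a strictly higher payoff against every opponent action. Compare each pair of P1's strategies column-by-column:
  A vs B: [4 vs 4, 5 vs 3, 2 vs 7] → A does not strictly dominate B (column X: 4 ≤ 4)
  A vs C: [4 vs 1, 5 vs 1, 2 vs 5] → A does not strictly dominate C (column Z: 2 ≤ 5)
  B vs A: [4 vs 4, 3 vs 5, 7 vs 2] → B does not strictly dominate A (column X: 4 ≤ 4)
  B vs C: [4 vs 1, 3 vs 1, 7 vs 5] → B strictly dominates C
  C vs A: [1 vs 4, 1 vs 5, 5 vs 2] → C does not strictly dominate A (column X: 1 ≤ 4)
  C vs B: [1 vs 4, 1 vs 3, 5 vs 7] → C does not strictly dominate B (column X: 1 ≤ 4)
No single strategy strictly dominates all others → no strictly dominant strategy.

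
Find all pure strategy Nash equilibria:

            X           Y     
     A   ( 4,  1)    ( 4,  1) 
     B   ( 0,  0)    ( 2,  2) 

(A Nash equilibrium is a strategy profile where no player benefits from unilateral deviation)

Nash equilibrium: (A, X), (A, Y)

Work:
Best responses:
  P1 vs X: payoffs [4, 0] → best response A (payoff 4)
  P1 vs Y: payoffs [4, 2] → best response A (payoff 4)
  P2 vs A: payoffs [1, 1] → best response X/Y (payoff 1)
  P2 vs B: payoffs [0, 2] → best response Y (payoff 2)
Mutual best responses: (A,X), (A,Y) → Nash equilibria.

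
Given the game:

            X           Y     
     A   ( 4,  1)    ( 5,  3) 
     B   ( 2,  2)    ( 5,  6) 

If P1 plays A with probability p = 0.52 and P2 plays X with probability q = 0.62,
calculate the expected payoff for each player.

E[P1] = 3.7848, E[P2] = 2.6048

Work:
E[P1] = p·q·π₁(A,X) + p·(1-q)·π₁(A,Y) + (1-p)·q·π₁(B,X) + (1-p)·(1-q)·π₁(B,Y)
= 0.52·0.62·4 + 0.52·0.38·5 + 0.48·0.62·2 + 0.48·0.38·5
= 3.7848

E[P2] = 2.6048 (similar calculation)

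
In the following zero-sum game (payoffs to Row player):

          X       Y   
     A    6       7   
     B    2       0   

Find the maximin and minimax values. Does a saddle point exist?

Maximin = 6, Minimax = 6, Saddle: True

Work:
Row minimums: [6, 0] → maximin = 6
Column maximums: [6, 7] → minimax = 6
Saddle point exists! Game value = 6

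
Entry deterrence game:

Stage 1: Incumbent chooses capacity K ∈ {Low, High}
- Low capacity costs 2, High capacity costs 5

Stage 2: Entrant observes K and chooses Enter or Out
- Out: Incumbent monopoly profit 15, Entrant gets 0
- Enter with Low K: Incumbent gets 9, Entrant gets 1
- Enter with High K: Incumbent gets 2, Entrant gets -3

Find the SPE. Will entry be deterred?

SPE: (High, Enter|Low, Out|High); Entry deterred. Incumbent net profit = 10

Work:
After Low K: Entrant enters (1 > 0)
After High K: Entrant stays out (-3 < 0)
Incumbent: Low → 9−2=7, High → 15−5=10
Incumbent chooses High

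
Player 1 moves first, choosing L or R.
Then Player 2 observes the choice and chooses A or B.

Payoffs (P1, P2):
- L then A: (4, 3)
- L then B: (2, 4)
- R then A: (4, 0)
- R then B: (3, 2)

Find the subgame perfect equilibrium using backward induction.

P1 plays R, P2 plays B after L and B after R; Payoff (3, 2)

Work:
Backward induction:
After L: P2 chooses B → P1 gets 2
After R: P2 chooses B → P1 gets 3
P1 chooses R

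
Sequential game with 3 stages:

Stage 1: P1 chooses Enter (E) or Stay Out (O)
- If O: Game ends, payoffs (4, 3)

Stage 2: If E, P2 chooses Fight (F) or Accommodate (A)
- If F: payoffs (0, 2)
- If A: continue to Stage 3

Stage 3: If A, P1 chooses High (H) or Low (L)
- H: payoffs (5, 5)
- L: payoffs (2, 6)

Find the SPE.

SPE: (E, A, H); Outcome (5, 5)

Work:
Stage 3: P1 chooses H (5 vs 2)
Stage 2: P2: F->2, A->5 (anticipating H). Choose A
Stage 1: P1: O->4, E->5 (anticipating A, H). Choose E
SPE path: E -> A -> H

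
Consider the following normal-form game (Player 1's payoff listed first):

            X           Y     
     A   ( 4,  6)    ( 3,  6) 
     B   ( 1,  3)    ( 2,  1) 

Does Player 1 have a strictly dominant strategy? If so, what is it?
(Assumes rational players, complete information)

Yes, Player 1's strictly dominant strategy is A

Work:
A strategy strictly dominates another if it gives a strictly higher payoff against every opponent action. Compare each pair of P1's strategies column-by-column:
  A vs B: [4 vs 1, 3 vs 2] → A strictly dominates B
  B vs A: [1 vs 4, 2 vs 3] → B does not strictly dominate A (column X: 1 ≤ 4)
A strictly dominates every other strategy → strictly dominant.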